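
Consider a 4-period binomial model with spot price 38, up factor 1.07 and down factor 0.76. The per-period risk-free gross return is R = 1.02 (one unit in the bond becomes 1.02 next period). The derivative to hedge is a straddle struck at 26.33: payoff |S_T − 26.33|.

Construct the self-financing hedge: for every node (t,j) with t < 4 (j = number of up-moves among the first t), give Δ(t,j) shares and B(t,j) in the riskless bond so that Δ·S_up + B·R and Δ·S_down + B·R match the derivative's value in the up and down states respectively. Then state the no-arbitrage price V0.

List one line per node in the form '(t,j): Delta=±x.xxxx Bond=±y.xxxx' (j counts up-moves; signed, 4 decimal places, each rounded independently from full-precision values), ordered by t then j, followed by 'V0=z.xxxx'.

(0,0): Delta=0.8549 Bond=-18.3297
(1,0): Delta=0.3668 Bond=-4.6001
(1,1): Delta=0.9216 Bond=-21.4070
(2,0): Delta=-1.0000 Bond=25.3076
(2,1): Delta=0.5535 Bond=-10.4613
(2,2): Delta=0.9718 Bond=-24.0225
(3,0): Delta=-1.0000 Bond=25.8137
(3,1): Delta=-1.0000 Bond=25.8137
(3,2): Delta=0.7657 Bond=-17.6867
(3,3): Delta=1.0000 Bond=-25.8137
V0=14.1564

No-arbitrage ⇒ martingale measure with p* = (R−d)/(u−d) = 0.8387.
Terminal values V(4,·): V(4,0)=13.6524, V(4,1)=8.4812, V(4,2)=1.2008, V(4,3)=9.0492, V(4,4)=23.4802
  t=3,j=0: stock 16.6811 → up 17.8488 (V=8.4812), down 12.6776 (V=13.6524). Price 9.1326; hedge Δ=-1.0000, bond B=25.8137.
  t=3,j=1: stock 23.4852 → up 25.1292 (V=1.2008), down 17.8488 (V=8.4812). Price 2.3285; hedge Δ=-1.0000, bond B=25.8137.
  t=3,j=2: stock 33.0647 → up 35.3792 (V=9.0492), down 25.1292 (V=1.2008). Price 7.6308; hedge Δ=0.7657, bond B=-17.6867.
  t=3,j=3: stock 46.5516 → up 49.8102 (V=23.4802), down 35.3792 (V=9.0492). Price 20.7379; hedge Δ=1.0000, bond B=-25.8137.
  t=2,j=0: stock 21.9488 → up 23.4852 (V=2.3285), down 16.6811 (V=9.1326). Price 3.3588; hedge Δ=-1.0000, bond B=25.3076.
  t=2,j=1: stock 30.9016 → up 33.0647 (V=7.6308), down 23.4852 (V=2.3285). Price 6.6427; hedge Δ=0.5535, bond B=-10.4613.
  t=2,j=2: stock 43.5062 → up 46.5516 (V=20.7379), down 33.0647 (V=7.6308). Price 18.2587; hedge Δ=0.9718, bond B=-24.0225.
  t=1,j=0: stock 28.8800 → up 30.9016 (V=6.6427), down 21.9488 (V=3.3588). Price 5.9932; hedge Δ=0.3668, bond B=-4.6001.
  t=1,j=1: stock 40.6600 → up 43.5062 (V=18.2587), down 30.9016 (V=6.6427). Price 16.0639; hedge Δ=0.9216, bond B=-21.4070.
  t=0,j=0: stock 38.0000 → up 40.6600 (V=16.0639), down 28.8800 (V=5.9932). Price 14.1564; hedge Δ=0.8549, bond B=-18.3297.
Check: Δ(0,0)·S0 + B(0,0) = 14.1564 = V0.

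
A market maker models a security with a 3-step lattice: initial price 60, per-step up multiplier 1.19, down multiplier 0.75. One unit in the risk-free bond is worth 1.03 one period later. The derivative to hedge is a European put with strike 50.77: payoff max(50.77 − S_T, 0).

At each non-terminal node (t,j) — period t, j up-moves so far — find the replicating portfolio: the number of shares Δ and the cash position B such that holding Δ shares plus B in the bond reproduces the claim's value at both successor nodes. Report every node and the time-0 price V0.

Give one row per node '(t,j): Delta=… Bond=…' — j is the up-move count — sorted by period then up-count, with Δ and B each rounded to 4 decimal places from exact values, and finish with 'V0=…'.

(0,0): Delta=-0.2454 Bond=18.2943
(1,0): Delta=-0.5958 Bond=34.6103
(1,1): Delta=-0.1192 Bond=9.8333
(2,0): Delta=-1.0000 Bond=49.2913
(2,1): Delta=-0.4502 Bond=27.8529
(2,2): Delta=0.0000 Bond=0.0000
V0=3.5708

Since d<R<u, set p* = (R−d)/(u−d) = 0.6364; price each node as the discounted p*-expectation of its children.
Terminal payoffs: V(3,0)=25.4575, V(3,1)=10.6075, V(3,2)=0.0000, V(3,3)=0.0000
Node (2,0) S=33.7500: V=(p*·10.6075+(1−p*)·25.4575)/1.03=15.5413; Δ=(10.6075−25.4575)/(40.1625−25.3125)=-1.0000; B=V−Δ·S=49.2913
Node (2,1) S=53.5500: V=(p*·0.0000+(1−p*)·10.6075)/1.03=3.7449; Δ=(0.0000−10.6075)/(63.7245−40.1625)=-0.4502; B=V−Δ·S=27.8529
Node (2,2) S=84.9660: V=(p*·0.0000+(1−p*)·0.0000)/1.03=0.0000; Δ=(0.0000−0.0000)/(101.1095−63.7245)=0.0000; B=V−Δ·S=0.0000
Node (1,0) S=45.0000: V=(p*·3.7449+(1−p*)·15.5413)/1.03=7.8005; Δ=(3.7449−15.5413)/(53.5500−33.7500)=-0.5958; B=V−Δ·S=34.6103
Node (1,1) S=71.4000: V=(p*·0.0000+(1−p*)·3.7449)/1.03=1.3221; Δ=(0.0000−3.7449)/(84.9660−53.5500)=-0.1192; B=V−Δ·S=9.8333
Node (0,0) S=60.0000: V=(p*·1.3221+(1−p*)·7.8005)/1.03=3.5708; Δ=(1.3221−7.8005)/(71.4000−45.0000)=-0.2454; B=V−Δ·S=18.2943
Self-financing check: at every node Δ·S+B equals the discounted successor values.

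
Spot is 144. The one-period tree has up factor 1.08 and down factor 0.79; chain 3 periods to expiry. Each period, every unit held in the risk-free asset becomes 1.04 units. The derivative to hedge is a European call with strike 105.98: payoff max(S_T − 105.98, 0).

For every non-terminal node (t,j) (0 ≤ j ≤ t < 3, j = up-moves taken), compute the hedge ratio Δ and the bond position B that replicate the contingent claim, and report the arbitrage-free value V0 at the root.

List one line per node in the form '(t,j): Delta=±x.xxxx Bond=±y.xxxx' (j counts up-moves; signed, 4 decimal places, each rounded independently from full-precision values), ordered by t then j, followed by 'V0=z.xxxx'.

No-arbitrage ⇒ martingale measure with p* = (R−d)/(u−d) = 0.8621.
Payoff layer (t=3): V(3,0)=0.0000, V(3,1)=0.0000, V(3,2)=26.7097, V(3,3)=75.4185
Node (2,0) S=89.8704: V=(p*·0.0000+(1−p*)·0.0000)/1.04=0.0000; Δ=(0.0000−0.0000)/(97.0600−70.9976)=0.0000; B=V−Δ·S=0.0000
Node (2,1) S=122.8608: V=(p*·26.7097+(1−p*)·0.0000)/1.04=22.1400; Δ=(26.7097−0.0000)/(132.6897−97.0600)=0.7496; B=V−Δ·S=-69.9623
Node (2,2) S=167.9616: V=(p*·75.4185+(1−p*)·26.7097)/1.04=66.0578; Δ=(75.4185−26.7097)/(181.3985−132.6897)=1.0000; B=V−Δ·S=-101.9038
Node (1,0) S=113.7600: V=(p*·22.1400+(1−p*)·0.0000)/1.04=18.3521; Δ=(22.1400−0.0000)/(122.8608−89.8704)=0.6711; B=V−Δ·S=-57.9926
Node (1,1) S=155.5200: V=(p*·66.0578+(1−p*)·22.1400)/1.04=57.6924; Δ=(66.0578−22.1400)/(167.9616−122.8608)=0.9738; B=V−Δ·S=-93.7482
Node (0,0) S=144.0000: V=(p*·57.6924+(1−p*)·18.3521)/1.04=50.2559; Δ=(57.6924−18.3521)/(155.5200−113.7600)=0.9421; B=V−Δ·S=-85.4004
The time-0 hedge costs 50.2559, which is the no-arbitrage price.

(0,0): Delta=0.9421 Bond=-85.4004
(1,0): Delta=0.6711 Bond=-57.9926
(1,1): Delta=0.9738 Bond=-93.7482
(2,0): Delta=0.0000 Bond=0.0000
(2,1): Delta=0.7496 Bond=-69.9623
(2,2): Delta=1.0000 Bond=-101.9038
V0=50.2559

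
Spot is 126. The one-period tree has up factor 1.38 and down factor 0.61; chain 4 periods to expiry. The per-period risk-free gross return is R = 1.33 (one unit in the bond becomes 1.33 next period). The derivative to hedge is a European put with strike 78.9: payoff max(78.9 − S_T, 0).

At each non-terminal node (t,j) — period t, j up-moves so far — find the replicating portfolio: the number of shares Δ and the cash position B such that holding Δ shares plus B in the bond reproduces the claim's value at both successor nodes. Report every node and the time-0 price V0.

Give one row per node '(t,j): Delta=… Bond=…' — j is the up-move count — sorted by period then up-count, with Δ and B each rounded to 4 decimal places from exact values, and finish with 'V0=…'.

(0,0): Delta=-0.0021 Bond=0.2741
(1,0): Delta=-0.0466 Bond=3.7893
(1,1): Delta=-0.0007 Bond=0.1267
(2,0): Delta=-0.7977 Bond=40.2542
(2,1): Delta=-0.0236 Bond=2.5943
(2,2): Delta=0.0000 Bond=0.0000
(3,0): Delta=-1.0000 Bond=59.3233
(3,1): Delta=-0.7915 Bond=53.1363
(3,2): Delta=0.0000 Bond=0.0000
(3,3): Delta=0.0000 Bond=0.0000
V0=0.0133

Since d<R<u, set p* = (R−d)/(u−d) = 0.9351; price each node as the discounted p*-expectation of its children.
Terminal payoffs: V(4,0)=61.4542, V(4,1)=39.4325, V(4,2)=0.0000, V(4,3)=0.0000, V(4,4)=0.0000
(3,0): S=28.5996. Δ = (V_up−V_dn)/(S_up−S_dn) = (39.4325−61.4542)/(39.4675−17.4458) = -1.0000. V = [p*·39.4325 + (1−p*)·61.4542]/1.33 = 30.7237. B = V − Δ·S = 59.3233.
(3,1): S=64.7007. Δ = (V_up−V_dn)/(S_up−S_dn) = (0.0000−39.4325)/(89.2870−39.4675) = -0.7915. V = [p*·0.0000 + (1−p*)·39.4325]/1.33 = 1.9252. B = V − Δ·S = 53.1363.
(3,2): S=146.3722. Δ = (V_up−V_dn)/(S_up−S_dn) = (0.0000−0.0000)/(201.9936−89.2870) = 0.0000. V = [p*·0.0000 + (1−p*)·0.0000]/1.33 = 0.0000. B = V − Δ·S = 0.0000.
(3,3): S=331.1371. Δ = (V_up−V_dn)/(S_up−S_dn) = (0.0000−0.0000)/(456.9692−201.9936) = 0.0000. V = [p*·0.0000 + (1−p*)·0.0000]/1.33 = 0.0000. B = V − Δ·S = 0.0000.
(2,0): S=46.8846. Δ = (V_up−V_dn)/(S_up−S_dn) = (1.9252−30.7237)/(64.7007−28.5996) = -0.7977. V = [p*·1.9252 + (1−p*)·30.7237]/1.33 = 2.8536. B = V − Δ·S = 40.2542.
(2,1): S=106.0668. Δ = (V_up−V_dn)/(S_up−S_dn) = (0.0000−1.9252)/(146.3722−64.7007) = -0.0236. V = [p*·0.0000 + (1−p*)·1.9252]/1.33 = 0.0940. B = V − Δ·S = 2.5943.
(2,2): S=239.9544. Δ = (V_up−V_dn)/(S_up−S_dn) = (0.0000−0.0000)/(331.1371−146.3722) = 0.0000. V = [p*·0.0000 + (1−p*)·0.0000]/1.33 = 0.0000. B = V − Δ·S = 0.0000.
(1,0): S=76.8600. Δ = (V_up−V_dn)/(S_up−S_dn) = (0.0940−2.8536)/(106.0668−46.8846) = -0.0466. V = [p*·0.0940 + (1−p*)·2.8536]/1.33 = 0.2054. B = V − Δ·S = 3.7893.
(1,1): S=173.8800. Δ = (V_up−V_dn)/(S_up−S_dn) = (0.0000−0.0940)/(239.9544−106.0668) = -0.0007. V = [p*·0.0000 + (1−p*)·0.0940]/1.33 = 0.0046. B = V − Δ·S = 0.1267.
(0,0): S=126.0000. Δ = (V_up−V_dn)/(S_up−S_dn) = (0.0046−0.2054)/(173.8800−76.8600) = -0.0021. V = [p*·0.0046 + (1−p*)·0.2054]/1.33 = 0.0133. B = V − Δ·S = 0.2741.
Check: Δ(0,0)·S0 + B(0,0) = 0.0133 = V0.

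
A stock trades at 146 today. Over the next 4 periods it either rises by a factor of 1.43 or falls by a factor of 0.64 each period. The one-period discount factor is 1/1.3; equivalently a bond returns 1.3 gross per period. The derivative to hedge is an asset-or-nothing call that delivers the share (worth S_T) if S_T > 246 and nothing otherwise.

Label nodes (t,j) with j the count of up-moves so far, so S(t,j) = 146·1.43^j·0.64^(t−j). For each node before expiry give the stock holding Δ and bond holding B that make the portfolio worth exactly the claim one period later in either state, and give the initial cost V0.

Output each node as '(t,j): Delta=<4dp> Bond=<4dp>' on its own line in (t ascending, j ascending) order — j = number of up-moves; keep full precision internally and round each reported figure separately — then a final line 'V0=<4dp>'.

No-arbitrage ⇒ martingale measure with p* = (R−d)/(u−d) = 0.8354.
At expiry t=4: V(4,0)=0.0000, V(4,1)=0.0000, V(4,2)=0.0000, V(4,3)=273.2379, V(4,4)=610.5159
Node (3,0) S=38.2730: V=(p*·0.0000+(1−p*)·0.0000)/1.3=0.0000; Δ=(0.0000−0.0000)/(54.7304−24.4947)=0.0000; B=V−Δ·S=0.0000
Node (3,1) S=85.5163: V=(p*·0.0000+(1−p*)·0.0000)/1.3=0.0000; Δ=(0.0000−0.0000)/(122.2883−54.7304)=0.0000; B=V−Δ·S=0.0000
Node (3,2) S=191.0755: V=(p*·273.2379+(1−p*)·0.0000)/1.3=175.5959; Δ=(273.2379−0.0000)/(273.2379−122.2883)=1.8101; B=V−Δ·S=-170.2748
Node (3,3) S=426.9342: V=(p*·610.5159+(1−p*)·273.2379)/1.3=426.9342; Δ=(610.5159−273.2379)/(610.5159−273.2379)=1.0000; B=V−Δ·S=0.0000
Node (2,0) S=59.8016: V=(p*·0.0000+(1−p*)·0.0000)/1.3=0.0000; Δ=(0.0000−0.0000)/(85.5163−38.2730)=0.0000; B=V−Δ·S=0.0000
Node (2,1) S=133.6192: V=(p*·175.5959+(1−p*)·0.0000)/1.3=112.8465; Δ=(175.5959−0.0000)/(191.0755−85.5163)=1.6635; B=V−Δ·S=-109.4269
Node (2,2) S=298.5554: V=(p*·426.9342+(1−p*)·175.5959)/1.3=296.5960; Δ=(426.9342−175.5959)/(426.9342−191.0755)=1.0656; B=V−Δ·S=-21.5538
Node (1,0) S=93.4400: V=(p*·112.8465+(1−p*)·0.0000)/1.3=72.5206; Δ=(112.8465−0.0000)/(133.6192−59.8016)=1.5287; B=V−Δ·S=-70.3230
Node (1,1) S=208.7800: V=(p*·296.5960+(1−p*)·112.8465)/1.3=204.8913; Δ=(296.5960−112.8465)/(298.5554−133.6192)=1.1141; B=V−Δ·S=-27.7030
Node (0,0) S=146.0000: V=(p*·204.8913+(1−p*)·72.5206)/1.3=140.8529; Δ=(204.8913−72.5206)/(208.7800−93.4400)=1.1477; B=V−Δ·S=-26.7049
The time-0 hedge costs 140.8529, which is the no-arbitrage price.

(0,0): Delta=1.1477 Bond=-26.7049
(1,0): Delta=1.5287 Bond=-70.3230
(1,1): Delta=1.1141 Bond=-27.7030
(2,0): Delta=0.0000 Bond=0.0000
(2,1): Delta=1.6635 Bond=-109.4269
(2,2): Delta=1.0656 Bond=-21.5538
(3,0): Delta=0.0000 Bond=0.0000
(3,1): Delta=0.0000 Bond=0.0000
(3,2): Delta=1.8101 Bond=-170.2748
(3,3): Delta=1.0000 Bond=0.0000
V0=140.8529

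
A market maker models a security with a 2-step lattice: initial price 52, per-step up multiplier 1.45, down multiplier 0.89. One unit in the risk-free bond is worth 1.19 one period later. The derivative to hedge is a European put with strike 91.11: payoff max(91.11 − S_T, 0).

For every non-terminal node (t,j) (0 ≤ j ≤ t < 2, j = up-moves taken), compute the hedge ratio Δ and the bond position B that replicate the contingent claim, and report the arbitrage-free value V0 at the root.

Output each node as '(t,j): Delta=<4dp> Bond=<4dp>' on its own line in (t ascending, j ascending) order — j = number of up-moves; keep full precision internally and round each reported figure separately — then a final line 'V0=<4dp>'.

Under the risk-neutral measure, an up-move has probability p* = (R−d)/(u−d) = 0.5357 and values discount at R = 1.19.
Payoff layer (t=2): V(2,0)=49.9208, V(2,1)=24.0040, V(2,2)=0.0000
(1,0): S=46.2800. Δ = (V_up−V_dn)/(S_up−S_dn) = (24.0040−49.9208)/(67.1060−41.1892) = -1.0000. V = [p*·24.0040 + (1−p*)·49.9208]/1.19 = 30.2830. B = V − Δ·S = 76.5630.
(1,1): S=75.4000. Δ = (V_up−V_dn)/(S_up−S_dn) = (0.0000−24.0040)/(109.3300−67.1060) = -0.5685. V = [p*·0.0000 + (1−p*)·24.0040]/1.19 = 9.3653. B = V − Δ·S = 52.2296.
(0,0): S=52.0000. Δ = (V_up−V_dn)/(S_up−S_dn) = (9.3653−30.2830)/(75.4000−46.2800) = -0.7183. V = [p*·9.3653 + (1−p*)·30.2830]/1.19 = 16.0312. B = V − Δ·S = 53.3842.
Root portfolio cost Δ·52+B reproduces V0=16.0312.

(0,0): Delta=-0.7183 Bond=53.3842
(1,0): Delta=-1.0000 Bond=76.5630
(1,1): Delta=-0.5685 Bond=52.2296
V0=16.0312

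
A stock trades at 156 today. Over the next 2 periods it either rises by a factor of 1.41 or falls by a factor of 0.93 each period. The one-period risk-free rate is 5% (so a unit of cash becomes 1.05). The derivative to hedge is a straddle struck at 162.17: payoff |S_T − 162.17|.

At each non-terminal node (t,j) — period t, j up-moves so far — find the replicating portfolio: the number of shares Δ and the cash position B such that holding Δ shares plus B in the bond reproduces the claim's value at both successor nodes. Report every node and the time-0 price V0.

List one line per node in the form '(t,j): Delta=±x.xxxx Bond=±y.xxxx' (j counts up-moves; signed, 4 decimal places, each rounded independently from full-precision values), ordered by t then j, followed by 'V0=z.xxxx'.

Risk-neutral probability p* = (R−d)/(u−d) = (1.05−0.93)/(1.41−0.93) = 0.2500.
Terminal payoffs: V(2,0)=27.2456, V(2,1)=42.3928, V(2,2)=147.9736
  t=1,j=0: stock 145.0800 → up 204.5628 (V=42.3928), down 134.9244 (V=27.2456). Price 29.5547; hedge Δ=0.2175, bond B=-2.0020.
  t=1,j=1: stock 219.9600 → up 310.1436 (V=147.9736), down 204.5628 (V=42.3928). Price 65.5124; hedge Δ=1.0000, bond B=-154.4476.
  t=0,j=0: stock 156.0000 → up 219.9600 (V=65.5124), down 145.0800 (V=29.5547). Price 36.7087; hedge Δ=0.4802, bond B=-38.2032.
Self-financing check: at every node Δ·S+B equals the discounted successor values.

(0,0): Delta=0.4802 Bond=-38.2032
(1,0): Delta=0.2175 Bond=-2.0020
(1,1): Delta=1.0000 Bond=-154.4476
V0=36.7087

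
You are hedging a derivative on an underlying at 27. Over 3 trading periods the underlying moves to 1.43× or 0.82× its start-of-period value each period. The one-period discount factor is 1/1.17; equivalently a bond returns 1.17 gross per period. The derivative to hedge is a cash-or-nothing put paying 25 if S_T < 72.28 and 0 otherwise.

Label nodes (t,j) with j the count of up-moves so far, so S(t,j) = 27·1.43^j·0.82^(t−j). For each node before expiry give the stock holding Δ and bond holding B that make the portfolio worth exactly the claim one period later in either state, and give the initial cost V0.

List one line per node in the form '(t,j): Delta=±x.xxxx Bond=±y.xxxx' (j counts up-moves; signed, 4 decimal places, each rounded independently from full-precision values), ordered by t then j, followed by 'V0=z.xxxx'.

(0,0): Delta=-0.3650 Bond=22.5171
(1,0): Delta=0.0000 Bond=18.2628
(1,1): Delta=-0.5206 Bond=32.3489
(2,0): Delta=0.0000 Bond=21.3675
(2,1): Delta=0.0000 Bond=21.3675
(2,2): Delta=-0.7423 Bond=50.0911
V0=12.6608

Risk-neutral probability p* = (R−d)/(u−d) = (1.17−0.82)/(1.43−0.82) = 0.5738.
At expiry t=3: V(3,0)=25.0000, V(3,1)=25.0000, V(3,2)=25.0000, V(3,3)=0.0000
Node (2,0) S=18.1548: V=(p*·25.0000+(1−p*)·25.0000)/1.17=21.3675; Δ=(25.0000−25.0000)/(25.9614−14.8869)=0.0000; B=V−Δ·S=21.3675
Node (2,1) S=31.6602: V=(p*·25.0000+(1−p*)·25.0000)/1.17=21.3675; Δ=(25.0000−25.0000)/(45.2741−25.9614)=0.0000; B=V−Δ·S=21.3675
Node (2,2) S=55.2123: V=(p*·0.0000+(1−p*)·25.0000)/1.17=9.1075; Δ=(0.0000−25.0000)/(78.9536−45.2741)=-0.7423; B=V−Δ·S=50.0911
Node (1,0) S=22.1400: V=(p*·21.3675+(1−p*)·21.3675)/1.17=18.2628; Δ=(21.3675−21.3675)/(31.6602−18.1548)=0.0000; B=V−Δ·S=18.2628
Node (1,1) S=38.6100: V=(p*·9.1075+(1−p*)·21.3675)/1.17=12.2505; Δ=(9.1075−21.3675)/(55.2123−31.6602)=-0.5206; B=V−Δ·S=32.3489
Node (0,0) S=27.0000: V=(p*·12.2505+(1−p*)·18.2628)/1.17=12.6608; Δ=(12.2505−18.2628)/(38.6100−22.1400)=-0.3650; B=V−Δ·S=22.5171
Each (Δ,B) replicates both successor values, so the strategy is self-financing and V0 is arbitrage-free.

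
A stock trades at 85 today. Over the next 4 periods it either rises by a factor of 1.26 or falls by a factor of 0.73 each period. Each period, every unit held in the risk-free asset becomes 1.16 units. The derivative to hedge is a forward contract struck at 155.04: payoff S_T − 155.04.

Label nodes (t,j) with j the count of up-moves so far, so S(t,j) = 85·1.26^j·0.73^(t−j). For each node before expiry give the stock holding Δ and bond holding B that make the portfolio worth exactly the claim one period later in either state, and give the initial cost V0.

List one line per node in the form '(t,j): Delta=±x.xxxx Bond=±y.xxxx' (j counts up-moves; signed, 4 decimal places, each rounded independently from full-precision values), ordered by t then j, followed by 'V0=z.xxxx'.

Under the risk-neutral measure, an up-move has probability p* = (R−d)/(u−d) = 0.8113 and values discount at R = 1.16.
Payoff layer (t=4): V(4,0)=-130.9015, V(4,1)=-113.3763, V(4,2)=-83.1273, V(4,3)=-30.9167, V(4,4)=59.2003
(3,0): S=33.0664. Δ = (V_up−V_dn)/(S_up−S_dn) = (-113.3763−-130.9015)/(41.6637−24.1385) = 1.0000. V = [p*·-113.3763 + (1−p*)·-130.9015]/1.16 = -100.5887. B = V − Δ·S = -133.6552.
(3,1): S=57.0736. Δ = (V_up−V_dn)/(S_up−S_dn) = (-83.1273−-113.3763)/(71.9127−41.6637) = 1.0000. V = [p*·-83.1273 + (1−p*)·-113.3763]/1.16 = -76.5816. B = V − Δ·S = -133.6552.
(3,2): S=98.5106. Δ = (V_up−V_dn)/(S_up−S_dn) = (-30.9167−-83.1273)/(124.1233−71.9127) = 1.0000. V = [p*·-30.9167 + (1−p*)·-83.1273]/1.16 = -35.1446. B = V − Δ·S = -133.6552.
(3,3): S=170.0320. Δ = (V_up−V_dn)/(S_up−S_dn) = (59.2003−-30.9167)/(214.2403−124.1233) = 1.0000. V = [p*·59.2003 + (1−p*)·-30.9167]/1.16 = 36.3768. B = V − Δ·S = -133.6552.
(2,0): S=45.2965. Δ = (V_up−V_dn)/(S_up−S_dn) = (-76.5816−-100.5887)/(57.0736−33.0664) = 1.0000. V = [p*·-76.5816 + (1−p*)·-100.5887]/1.16 = -69.9235. B = V − Δ·S = -115.2200.
(2,1): S=78.1830. Δ = (V_up−V_dn)/(S_up−S_dn) = (-35.1446−-76.5816)/(98.5106−57.0736) = 1.0000. V = [p*·-35.1446 + (1−p*)·-76.5816]/1.16 = -37.0370. B = V − Δ·S = -115.2200.
(2,2): S=134.9460. Δ = (V_up−V_dn)/(S_up−S_dn) = (36.3768−-35.1446)/(170.0320−98.5106) = 1.0000. V = [p*·36.3768 + (1−p*)·-35.1446]/1.16 = 19.7260. B = V − Δ·S = -115.2200.
(1,0): S=62.0500. Δ = (V_up−V_dn)/(S_up−S_dn) = (-37.0370−-69.9235)/(78.1830−45.2965) = 1.0000. V = [p*·-37.0370 + (1−p*)·-69.9235]/1.16 = -37.2776. B = V − Δ·S = -99.3276.
(1,1): S=107.1000. Δ = (V_up−V_dn)/(S_up−S_dn) = (19.7260−-37.0370)/(134.9460−78.1830) = 1.0000. V = [p*·19.7260 + (1−p*)·-37.0370]/1.16 = 7.7724. B = V − Δ·S = -99.3276.
(0,0): S=85.0000. Δ = (V_up−V_dn)/(S_up−S_dn) = (7.7724−-37.2776)/(107.1000−62.0500) = 1.0000. V = [p*·7.7724 + (1−p*)·-37.2776]/1.16 = -0.6272. B = V − Δ·S = -85.6272.
Self-financing check: at every node Δ·S+B equals the discounted successor values.

(0,0): Delta=1.0000 Bond=-85.6272
(1,0): Delta=1.0000 Bond=-99.3276
(1,1): Delta=1.0000 Bond=-99.3276
(2,0): Delta=1.0000 Bond=-115.2200
(2,1): Delta=1.0000 Bond=-115.2200
(2,2): Delta=1.0000 Bond=-115.2200
(3,0): Delta=1.0000 Bond=-133.6552
(3,1): Delta=1.0000 Bond=-133.6552
(3,2): Delta=1.0000 Bond=-133.6552
(3,3): Delta=1.0000 Bond=-133.6552
V0=-0.6272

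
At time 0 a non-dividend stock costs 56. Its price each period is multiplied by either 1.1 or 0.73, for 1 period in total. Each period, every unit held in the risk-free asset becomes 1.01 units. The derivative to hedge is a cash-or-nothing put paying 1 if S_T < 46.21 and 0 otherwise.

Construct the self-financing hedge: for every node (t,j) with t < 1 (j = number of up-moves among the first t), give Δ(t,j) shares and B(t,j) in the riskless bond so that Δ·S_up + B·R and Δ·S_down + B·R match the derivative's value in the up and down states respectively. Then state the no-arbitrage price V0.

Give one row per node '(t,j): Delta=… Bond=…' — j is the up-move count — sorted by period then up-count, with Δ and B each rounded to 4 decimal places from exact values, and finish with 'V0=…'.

No-arbitrage ⇒ martingale measure with p* = (R−d)/(u−d) = 0.7568.
At expiry t=1: V(1,0)=1.0000, V(1,1)=0.0000
(0,0): S=56.0000. Δ = (V_up−V_dn)/(S_up−S_dn) = (0.0000−1.0000)/(61.6000−40.8800) = -0.0483. V = [p*·0.0000 + (1−p*)·1.0000]/1.01 = 0.2408. B = V − Δ·S = 2.9435.
Check: Δ(0,0)·S0 + B(0,0) = 0.2408 = V0.

(0,0): Delta=-0.0483 Bond=2.9435
V0=0.2408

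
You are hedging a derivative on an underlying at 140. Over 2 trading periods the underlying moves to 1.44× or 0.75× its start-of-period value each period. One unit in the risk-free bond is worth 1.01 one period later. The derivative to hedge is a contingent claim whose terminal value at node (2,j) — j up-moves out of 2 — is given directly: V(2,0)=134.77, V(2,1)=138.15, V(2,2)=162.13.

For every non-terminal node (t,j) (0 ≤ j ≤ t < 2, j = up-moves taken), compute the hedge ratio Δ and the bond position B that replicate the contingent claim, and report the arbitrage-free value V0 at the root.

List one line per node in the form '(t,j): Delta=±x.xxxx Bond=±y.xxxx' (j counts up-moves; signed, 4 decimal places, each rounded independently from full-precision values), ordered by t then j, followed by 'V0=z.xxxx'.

(0,0): Delta=0.1142 Bond=121.4904
(1,0): Delta=0.0467 Bond=129.7981
(1,1): Delta=0.1724 Bond=110.9750
V0=137.4789

Since d<R<u, set p* = (R−d)/(u−d) = 0.3768; price each node as the discounted p*-expectation of its children.
Terminal values V(2,·): V(2,0)=134.7700, V(2,1)=138.1500, V(2,2)=162.1300
  t=1,j=0: stock 105.0000 → up 151.2000 (V=138.1500), down 78.7500 (V=134.7700). Price 134.6967; hedge Δ=0.0467, bond B=129.7981.
  t=1,j=1: stock 201.6000 → up 290.3040 (V=162.1300), down 151.2000 (V=138.1500). Price 145.7287; hedge Δ=0.1724, bond B=110.9750.
  t=0,j=0: stock 140.0000 → up 201.6000 (V=145.7287), down 105.0000 (V=134.6967). Price 137.4789; hedge Δ=0.1142, bond B=121.4904.
Root portfolio cost Δ·140+B reproduces V0=137.4789.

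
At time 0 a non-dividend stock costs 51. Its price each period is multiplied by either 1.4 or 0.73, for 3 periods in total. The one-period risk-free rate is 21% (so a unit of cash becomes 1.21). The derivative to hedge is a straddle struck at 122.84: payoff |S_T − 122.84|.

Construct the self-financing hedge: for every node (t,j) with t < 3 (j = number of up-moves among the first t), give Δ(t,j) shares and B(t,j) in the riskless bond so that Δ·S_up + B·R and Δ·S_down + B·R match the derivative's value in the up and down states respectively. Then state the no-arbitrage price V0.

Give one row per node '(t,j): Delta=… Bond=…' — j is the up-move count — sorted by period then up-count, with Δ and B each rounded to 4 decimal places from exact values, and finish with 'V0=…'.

(0,0): Delta=-0.6491 Bond=58.5417
(1,0): Delta=-1.0000 Bond=83.9014
(1,1): Delta=-0.5766 Bond=65.6636
(2,0): Delta=-1.0000 Bond=101.5207
(2,1): Delta=-1.0000 Bond=101.5207
(2,2): Delta=-0.4892 Bond=70.7178
V0=25.4402

Under the risk-neutral measure, an up-move has probability p* = (R−d)/(u−d) = 0.7164 and values discount at R = 1.21.
Payoff layer (t=3): V(3,0)=103.0001, V(3,1)=84.7909, V(3,2)=49.8692, V(3,3)=17.1040
(2,0): S=27.1779. Δ = (V_up−V_dn)/(S_up−S_dn) = (84.7909−103.0001)/(38.0491−19.8399) = -1.0000. V = [p*·84.7909 + (1−p*)·103.0001]/1.21 = 74.3428. B = V − Δ·S = 101.5207.
(2,1): S=52.1220. Δ = (V_up−V_dn)/(S_up−S_dn) = (49.8692−84.7909)/(72.9708−38.0491) = -1.0000. V = [p*·49.8692 + (1−p*)·84.7909]/1.21 = 49.3987. B = V − Δ·S = 101.5207.
(2,2): S=99.9600. Δ = (V_up−V_dn)/(S_up−S_dn) = (17.1040−49.8692)/(139.9440−72.9708) = -0.4892. V = [p*·17.1040 + (1−p*)·49.8692]/1.21 = 21.8146. B = V − Δ·S = 70.7178.
(1,0): S=37.2300. Δ = (V_up−V_dn)/(S_up−S_dn) = (49.3987−74.3428)/(52.1220−27.1779) = -1.0000. V = [p*·49.3987 + (1−p*)·74.3428]/1.21 = 46.6714. B = V − Δ·S = 83.9014.
(1,1): S=71.4000. Δ = (V_up−V_dn)/(S_up−S_dn) = (21.8146−49.3987)/(99.9600−52.1220) = -0.5766. V = [p*·21.8146 + (1−p*)·49.3987]/1.21 = 24.4933. B = V − Δ·S = 65.6636.
(0,0): S=51.0000. Δ = (V_up−V_dn)/(S_up−S_dn) = (24.4933−46.6714)/(71.4000−37.2300) = -0.6491. V = [p*·24.4933 + (1−p*)·46.6714]/1.21 = 25.4402. B = V − Δ·S = 58.5417.
Check: Δ(0,0)·S0 + B(0,0) = 25.4402 = V0.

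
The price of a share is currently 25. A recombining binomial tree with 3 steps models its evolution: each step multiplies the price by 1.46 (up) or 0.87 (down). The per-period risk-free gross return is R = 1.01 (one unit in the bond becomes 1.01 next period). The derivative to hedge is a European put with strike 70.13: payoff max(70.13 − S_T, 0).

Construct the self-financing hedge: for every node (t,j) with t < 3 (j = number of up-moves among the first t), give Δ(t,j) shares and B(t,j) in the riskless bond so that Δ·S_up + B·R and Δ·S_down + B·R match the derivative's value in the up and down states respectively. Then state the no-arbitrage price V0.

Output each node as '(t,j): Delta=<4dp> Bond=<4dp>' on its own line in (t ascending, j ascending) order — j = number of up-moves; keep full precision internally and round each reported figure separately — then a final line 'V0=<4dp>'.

The replicating-portfolio and risk-neutral prices coincide; use p* = (1.01−0.87)/(1.46−0.87) = 0.2373 for the latter.
Terminal payoffs: V(3,0)=53.6674, V(3,1)=42.5031, V(3,2)=23.7677, V(3,3)=0.0000
  t=2,j=0: stock 18.9225 → up 27.6268 (V=42.5031), down 16.4626 (V=53.6674). Price 50.5131; hedge Δ=-1.0000, bond B=69.4356.
  t=2,j=1: stock 31.7550 → up 46.3623 (V=23.7677), down 27.6268 (V=42.5031). Price 37.6806; hedge Δ=-1.0000, bond B=69.4356.
  t=2,j=2: stock 53.2900 → up 77.8034 (V=0.0000), down 46.3623 (V=23.7677). Price 17.9484; hedge Δ=-0.7559, bond B=58.2327.
  t=1,j=0: stock 21.7500 → up 31.7550 (V=37.6806), down 18.9225 (V=50.5131). Price 46.9982; hedge Δ=-1.0000, bond B=68.7482.
  t=1,j=1: stock 36.5000 → up 53.2900 (V=17.9484), down 31.7550 (V=37.6806). Price 32.6717; hedge Δ=-0.9163, bond B=66.1161.
  t=0,j=0: stock 25.0000 → up 36.5000 (V=32.6717), down 21.7500 (V=46.9982). Price 43.1670; hedge Δ=-0.9713, bond B=67.4491.
The time-0 hedge costs 43.1670, which is the no-arbitrage price.

(0,0): Delta=-0.9713 Bond=67.4491
(1,0): Delta=-1.0000 Bond=68.7482
(1,1): Delta=-0.9163 Bond=66.1161
(2,0): Delta=-1.0000 Bond=69.4356
(2,1): Delta=-1.0000 Bond=69.4356
(2,2): Delta=-0.7559 Bond=58.2327
V0=43.1670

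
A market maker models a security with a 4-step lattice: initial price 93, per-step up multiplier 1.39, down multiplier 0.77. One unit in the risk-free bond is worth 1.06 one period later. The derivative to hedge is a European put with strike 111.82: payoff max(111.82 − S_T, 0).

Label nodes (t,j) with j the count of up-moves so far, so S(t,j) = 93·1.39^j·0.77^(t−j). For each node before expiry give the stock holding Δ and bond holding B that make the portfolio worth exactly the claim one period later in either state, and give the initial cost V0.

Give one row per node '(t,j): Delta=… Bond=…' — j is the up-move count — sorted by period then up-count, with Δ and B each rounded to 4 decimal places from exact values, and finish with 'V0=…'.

(0,0): Delta=-0.3598 Bond=51.8442
(1,0): Delta=-0.6470 Bond=75.5219
(1,1): Delta=-0.1787 Bond=31.5509
(2,0): Delta=-1.0000 Bond=99.5194
(2,1): Delta=-0.4244 Bond=57.9021
(2,2): Delta=-0.0238 Bond=5.6123
(3,0): Delta=-1.0000 Bond=105.4906
(3,1): Delta=-1.0000 Bond=105.4906
(3,2): Delta=-0.0616 Bond=11.1771
(3,3): Delta=0.0000 Bond=0.0000
V0=18.3868

The replicating-portfolio and risk-neutral prices coincide; use p* = (1.06−0.77)/(1.39−0.77) = 0.4677 for the latter.
At expiry t=4: V(4,0)=79.1277, V(4,1)=52.8040, V(4,2)=5.2846, V(4,3)=0.0000, V(4,4)=0.0000
(3,0): S=42.4576. Δ = (V_up−V_dn)/(S_up−S_dn) = (52.8040−79.1277)/(59.0160−32.6923) = -1.0000. V = [p*·52.8040 + (1−p*)·79.1277]/1.06 = 63.0330. B = V − Δ·S = 105.4906.
(3,1): S=76.6442. Δ = (V_up−V_dn)/(S_up−S_dn) = (5.2846−52.8040)/(106.5354−59.0160) = -1.0000. V = [p*·5.2846 + (1−p*)·52.8040]/1.06 = 28.8464. B = V − Δ·S = 105.4906.
(3,2): S=138.3577. Δ = (V_up−V_dn)/(S_up−S_dn) = (0.0000−5.2846)/(192.3172−106.5354) = -0.0616. V = [p*·0.0000 + (1−p*)·5.2846]/1.06 = 2.6536. B = V − Δ·S = 11.1771.
(3,3): S=249.7626. Δ = (V_up−V_dn)/(S_up−S_dn) = (0.0000−0.0000)/(347.1700−192.3172) = 0.0000. V = [p*·0.0000 + (1−p*)·0.0000]/1.06 = 0.0000. B = V − Δ·S = 0.0000.
(2,0): S=55.1397. Δ = (V_up−V_dn)/(S_up−S_dn) = (28.8464−63.0330)/(76.6442−42.4576) = -1.0000. V = [p*·28.8464 + (1−p*)·63.0330]/1.06 = 44.3797. B = V − Δ·S = 99.5194.
(2,1): S=99.5379. Δ = (V_up−V_dn)/(S_up−S_dn) = (2.6536−28.8464)/(138.3577−76.6442) = -0.4244. V = [p*·2.6536 + (1−p*)·28.8464]/1.06 = 15.6556. B = V − Δ·S = 57.9021.
(2,2): S=179.6853. Δ = (V_up−V_dn)/(S_up−S_dn) = (0.0000−2.6536)/(249.7626−138.3577) = -0.0238. V = [p*·0.0000 + (1−p*)·2.6536]/1.06 = 1.3324. B = V − Δ·S = 5.6123.
(1,0): S=71.6100. Δ = (V_up−V_dn)/(S_up−S_dn) = (15.6556−44.3797)/(99.5379−55.1397) = -0.6470. V = [p*·15.6556 + (1−p*)·44.3797]/1.06 = 29.1927. B = V − Δ·S = 75.5219.
(1,1): S=129.2700. Δ = (V_up−V_dn)/(S_up−S_dn) = (1.3324−15.6556)/(179.6853−99.5379) = -0.1787. V = [p*·1.3324 + (1−p*)·15.6556]/1.06 = 8.4491. B = V − Δ·S = 31.5509.
(0,0): S=93.0000. Δ = (V_up−V_dn)/(S_up−S_dn) = (8.4491−29.1927)/(129.2700−71.6100) = -0.3598. V = [p*·8.4491 + (1−p*)·29.1927]/1.06 = 18.3868. B = V − Δ·S = 51.8442.
The time-0 hedge costs 18.3868, which is the no-arbitrage price.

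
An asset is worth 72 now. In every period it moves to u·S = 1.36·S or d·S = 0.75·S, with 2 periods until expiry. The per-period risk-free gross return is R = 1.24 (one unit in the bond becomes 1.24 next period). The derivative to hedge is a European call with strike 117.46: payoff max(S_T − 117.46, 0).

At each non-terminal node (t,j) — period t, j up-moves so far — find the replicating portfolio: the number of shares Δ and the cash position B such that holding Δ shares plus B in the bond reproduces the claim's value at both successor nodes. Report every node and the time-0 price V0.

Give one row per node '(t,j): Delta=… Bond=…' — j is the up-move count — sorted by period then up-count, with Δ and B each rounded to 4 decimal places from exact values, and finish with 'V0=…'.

(0,0): Delta=0.2317 Bond=-10.0917
(1,0): Delta=0.0000 Bond=0.0000
(1,1): Delta=0.2630 Bond=-15.5783
V0=6.5932

Risk-neutral probability p* = (R−d)/(u−d) = (1.24−0.75)/(1.36−0.75) = 0.8033.
Terminal values V(2,·): V(2,0)=0.0000, V(2,1)=0.0000, V(2,2)=15.7112
  t=1,j=0: stock 54.0000 → up 73.4400 (V=0.0000), down 40.5000 (V=0.0000). Price 0.0000; hedge Δ=0.0000, bond B=0.0000.
  t=1,j=1: stock 97.9200 → up 133.1712 (V=15.7112), down 73.4400 (V=0.0000). Price 10.1778; hedge Δ=0.2630, bond B=-15.5783.
  t=0,j=0: stock 72.0000 → up 97.9200 (V=10.1778), down 54.0000 (V=0.0000). Price 6.5932; hedge Δ=0.2317, bond B=-10.0917.
Each (Δ,B) replicates both successor values, so the strategy is self-financing and V0 is arbitrage-free.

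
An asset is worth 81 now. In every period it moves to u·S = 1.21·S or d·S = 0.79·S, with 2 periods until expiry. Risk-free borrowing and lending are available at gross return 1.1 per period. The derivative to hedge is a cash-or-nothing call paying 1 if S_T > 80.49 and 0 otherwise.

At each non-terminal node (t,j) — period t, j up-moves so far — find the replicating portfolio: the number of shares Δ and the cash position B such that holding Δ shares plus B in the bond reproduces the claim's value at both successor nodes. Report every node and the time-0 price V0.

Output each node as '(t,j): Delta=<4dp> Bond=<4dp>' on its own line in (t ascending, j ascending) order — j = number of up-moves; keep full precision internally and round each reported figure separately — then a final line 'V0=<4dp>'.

(0,0): Delta=0.0197 Bond=-1.1474
(1,0): Delta=0.0000 Bond=0.0000
(1,1): Delta=0.0243 Bond=-1.7100
V0=0.4502

Since d<R<u, set p* = (R−d)/(u−d) = 0.7381; price each node as the discounted p*-expectation of its children.
Terminal payoffs: V(2,0)=0.0000, V(2,1)=0.0000, V(2,2)=1.0000
Node (1,0) S=63.9900: V=(p*·0.0000+(1−p*)·0.0000)/1.1=0.0000; Δ=(0.0000−0.0000)/(77.4279−50.5521)=0.0000; B=V−Δ·S=0.0000
Node (1,1) S=98.0100: V=(p*·1.0000+(1−p*)·0.0000)/1.1=0.6710; Δ=(1.0000−0.0000)/(118.5921−77.4279)=0.0243; B=V−Δ·S=-1.7100
Node (0,0) S=81.0000: V=(p*·0.6710+(1−p*)·0.0000)/1.1=0.4502; Δ=(0.6710−0.0000)/(98.0100−63.9900)=0.0197; B=V−Δ·S=-1.1474
The time-0 hedge costs 0.4502, which is the no-arbitrage price.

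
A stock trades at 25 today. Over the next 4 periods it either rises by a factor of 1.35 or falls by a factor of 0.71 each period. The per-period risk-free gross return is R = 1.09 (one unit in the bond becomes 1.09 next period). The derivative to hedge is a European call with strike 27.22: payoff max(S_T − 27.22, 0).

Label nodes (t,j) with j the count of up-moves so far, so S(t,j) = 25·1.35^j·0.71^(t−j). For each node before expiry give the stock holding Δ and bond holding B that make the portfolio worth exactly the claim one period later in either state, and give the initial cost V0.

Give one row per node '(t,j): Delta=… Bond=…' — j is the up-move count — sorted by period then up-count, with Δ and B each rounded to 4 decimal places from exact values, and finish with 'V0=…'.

No-arbitrage ⇒ martingale measure with p* = (R−d)/(u−d) = 0.5938.
Terminal payoffs: V(4,0)=0.0000, V(4,1)=0.0000, V(4,2)=0.0000, V(4,3)=16.4517, V(4,4)=55.8177
(3,0): S=8.9478. Δ = (V_up−V_dn)/(S_up−S_dn) = (0.0000−0.0000)/(12.0795−6.3529) = 0.0000. V = [p*·0.0000 + (1−p*)·0.0000]/1.09 = 0.0000. B = V − Δ·S = 0.0000.
(3,1): S=17.0134. Δ = (V_up−V_dn)/(S_up−S_dn) = (0.0000−0.0000)/(22.9681−12.0795) = 0.0000. V = [p*·0.0000 + (1−p*)·0.0000]/1.09 = 0.0000. B = V − Δ·S = 0.0000.
(3,2): S=32.3494. Δ = (V_up−V_dn)/(S_up−S_dn) = (16.4517−0.0000)/(43.6717−22.9681) = 0.7946. V = [p*·16.4517 + (1−p*)·0.0000]/1.09 = 8.9616. B = V − Δ·S = -16.7441.
(3,3): S=61.5094. Δ = (V_up−V_dn)/(S_up−S_dn) = (55.8177−16.4517)/(83.0377−43.6717) = 1.0000. V = [p*·55.8177 + (1−p*)·16.4517]/1.09 = 36.5369. B = V − Δ·S = -24.9725.
(2,0): S=12.6025. Δ = (V_up−V_dn)/(S_up−S_dn) = (0.0000−0.0000)/(17.0134−8.9478) = 0.0000. V = [p*·0.0000 + (1−p*)·0.0000]/1.09 = 0.0000. B = V − Δ·S = 0.0000.
(2,1): S=23.9625. Δ = (V_up−V_dn)/(S_up−S_dn) = (8.9616−0.0000)/(32.3494−17.0134) = 0.5844. V = [p*·8.9616 + (1−p*)·0.0000]/1.09 = 4.8816. B = V − Δ·S = -9.1209.
(2,2): S=45.5625. Δ = (V_up−V_dn)/(S_up−S_dn) = (36.5369−8.9616)/(61.5094−32.3494) = 0.9457. V = [p*·36.5369 + (1−p*)·8.9616]/1.09 = 23.2426. B = V − Δ·S = -19.8438.
(1,0): S=17.7500. Δ = (V_up−V_dn)/(S_up−S_dn) = (4.8816−0.0000)/(23.9625−12.6025) = 0.4297. V = [p*·4.8816 + (1−p*)·0.0000]/1.09 = 2.6591. B = V − Δ·S = -4.9684.
(1,1): S=33.7500. Δ = (V_up−V_dn)/(S_up−S_dn) = (23.2426−4.8816)/(45.5625−23.9625) = 0.8500. V = [p*·23.2426 + (1−p*)·4.8816]/1.09 = 14.4802. B = V − Δ·S = -14.2088.
(0,0): S=25.0000. Δ = (V_up−V_dn)/(S_up−S_dn) = (14.4802−2.6591)/(33.7500−17.7500) = 0.7388. V = [p*·14.4802 + (1−p*)·2.6591]/1.09 = 8.8788. B = V − Δ·S = -9.5916.
Each (Δ,B) replicates both successor values, so the strategy is self-financing and V0 is arbitrage-free.

(0,0): Delta=0.7388 Bond=-9.5916
(1,0): Delta=0.4297 Bond=-4.9684
(1,1): Delta=0.8500 Bond=-14.2088
(2,0): Delta=0.0000 Bond=0.0000
(2,1): Delta=0.5844 Bond=-9.1209
(2,2): Delta=0.9457 Bond=-19.8438
(3,0): Delta=0.0000 Bond=0.0000
(3,1): Delta=0.0000 Bond=0.0000
(3,2): Delta=0.7946 Bond=-16.7441
(3,3): Delta=1.0000 Bond=-24.9725
V0=8.8788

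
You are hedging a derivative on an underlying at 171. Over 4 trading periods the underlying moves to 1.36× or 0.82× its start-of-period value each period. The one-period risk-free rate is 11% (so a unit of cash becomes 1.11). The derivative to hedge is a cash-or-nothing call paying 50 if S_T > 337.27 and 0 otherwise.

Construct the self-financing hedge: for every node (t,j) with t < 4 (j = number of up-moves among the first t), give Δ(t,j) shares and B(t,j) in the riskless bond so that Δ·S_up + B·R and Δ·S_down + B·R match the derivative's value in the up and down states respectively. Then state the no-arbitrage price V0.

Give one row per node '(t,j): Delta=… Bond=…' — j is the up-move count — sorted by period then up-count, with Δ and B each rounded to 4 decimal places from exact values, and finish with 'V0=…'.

(0,0): Delta=0.1586 Bond=-14.9329
(1,0): Delta=0.1546 Bond=-16.0114
(1,1): Delta=0.1607 Bond=-17.0618
(2,0): Delta=0.0000 Bond=0.0000
(2,1): Delta=0.2349 Bond=-33.0939
(2,2): Delta=0.1221 Bond=-6.7357
(3,0): Delta=0.0000 Bond=0.0000
(3,1): Delta=0.0000 Bond=0.0000
(3,2): Delta=0.3570 Bond=-68.4017
(3,3): Delta=0.0000 Bond=45.0450
V0=12.1867

Risk-neutral probability p* = (R−d)/(u−d) = (1.11−0.82)/(1.36−0.82) = 0.5370.
Terminal payoffs: V(4,0)=0.0000, V(4,1)=0.0000, V(4,2)=0.0000, V(4,3)=50.0000, V(4,4)=50.0000
Node (3,0) S=94.2839: V=(p*·0.0000+(1−p*)·0.0000)/1.11=0.0000; Δ=(0.0000−0.0000)/(128.2261−77.3128)=0.0000; B=V−Δ·S=0.0000
Node (3,1) S=156.3733: V=(p*·0.0000+(1−p*)·0.0000)/1.11=0.0000; Δ=(0.0000−0.0000)/(212.6677−128.2261)=0.0000; B=V−Δ·S=0.0000
Node (3,2) S=259.3509: V=(p*·50.0000+(1−p*)·0.0000)/1.11=24.1909; Δ=(50.0000−0.0000)/(352.7172−212.6677)=0.3570; B=V−Δ·S=-68.4017
Node (3,3) S=430.1430: V=(p*·50.0000+(1−p*)·50.0000)/1.11=45.0450; Δ=(50.0000−50.0000)/(584.9944−352.7172)=0.0000; B=V−Δ·S=45.0450
Node (2,0) S=114.9804: V=(p*·0.0000+(1−p*)·0.0000)/1.11=0.0000; Δ=(0.0000−0.0000)/(156.3733−94.2839)=0.0000; B=V−Δ·S=0.0000
Node (2,1) S=190.6992: V=(p*·24.1909+(1−p*)·0.0000)/1.11=11.7040; Δ=(24.1909−0.0000)/(259.3509−156.3733)=0.2349; B=V−Δ·S=-33.0939
Node (2,2) S=316.2816: V=(p*·45.0450+(1−p*)·24.1909)/1.11=31.8832; Δ=(45.0450−24.1909)/(430.1430−259.3509)=0.1221; B=V−Δ·S=-6.7357
Node (1,0) S=140.2200: V=(p*·11.7040+(1−p*)·0.0000)/1.11=5.6626; Δ=(11.7040−0.0000)/(190.6992−114.9804)=0.1546; B=V−Δ·S=-16.0114
Node (1,1) S=232.5600: V=(p*·31.8832+(1−p*)·11.7040)/1.11=20.3072; Δ=(31.8832−11.7040)/(316.2816−190.6992)=0.1607; B=V−Δ·S=-17.0618
Node (0,0) S=171.0000: V=(p*·20.3072+(1−p*)·5.6626)/1.11=12.1867; Δ=(20.3072−5.6626)/(232.5600−140.2200)=0.1586; B=V−Δ·S=-14.9329
Root portfolio cost Δ·171+B reproduces V0=12.1867.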